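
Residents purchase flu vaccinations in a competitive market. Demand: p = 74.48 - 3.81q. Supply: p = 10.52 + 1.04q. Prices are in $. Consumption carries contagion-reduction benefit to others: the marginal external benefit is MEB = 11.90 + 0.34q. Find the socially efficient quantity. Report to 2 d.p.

Social marginal benefit = demand + MEB = 86.38 - 3.47q.
Set SMB = MC: 86.38 - 3.47q = 10.52 + 1.04q → q* = 16.8204.

q* = 16.82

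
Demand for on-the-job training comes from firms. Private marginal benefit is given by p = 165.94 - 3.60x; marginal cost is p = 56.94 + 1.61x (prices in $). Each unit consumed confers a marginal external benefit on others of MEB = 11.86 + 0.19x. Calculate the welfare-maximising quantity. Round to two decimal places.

x* = 24.08

Social marginal benefit = demand + MEB = 177.80 - 3.41x.
Set SMB = MC: 177.80 - 3.41x = 56.94 + 1.61x → x* = 24.0757.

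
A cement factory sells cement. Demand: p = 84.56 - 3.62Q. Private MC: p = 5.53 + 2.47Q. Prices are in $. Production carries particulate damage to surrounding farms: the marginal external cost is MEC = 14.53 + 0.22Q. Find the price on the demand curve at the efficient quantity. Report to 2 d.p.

P = $47.56

Social marginal cost = private MC + MEC = 20.06 + 2.69Q.
Set SMC = demand: 20.06 + 2.69Q = 84.56 - 3.62Q → Q* = 10.2219.
Consumer price on the demand curve at Q*: 84.56 − 3.62×10.2219 = 47.5567.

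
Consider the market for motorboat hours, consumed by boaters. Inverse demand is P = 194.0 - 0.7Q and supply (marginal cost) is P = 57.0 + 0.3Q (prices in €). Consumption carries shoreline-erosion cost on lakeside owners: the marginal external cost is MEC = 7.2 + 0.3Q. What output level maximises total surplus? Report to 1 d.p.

Social marginal benefit = demand − MEC = 186.8 - Q.
Set SMB = MC: 186.8 - Q = 57.0 + 0.3Q → Q* = 99.8462.

Q* = 99.8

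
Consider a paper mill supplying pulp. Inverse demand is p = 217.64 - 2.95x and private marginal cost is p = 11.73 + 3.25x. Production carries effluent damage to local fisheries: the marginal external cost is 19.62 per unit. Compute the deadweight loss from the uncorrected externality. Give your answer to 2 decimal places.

DWL = 31.04

Market equilibrium (private): 11.73 + 3.25x = 217.64 - 2.95x → x_m = 33.2113.
Social marginal cost = private MC + MEC = 31.35 + 3.25x.
Set SMC = demand: 31.35 + 3.25x = 217.64 - 2.95x → x* = 30.0468.
The welfare-loss triangle has base |x_m − x*| and height MEC(x_m) (the vertical gap between SMC and demand is zero at x* and MEC at x_m).
DWL = ½ × 3.1645 × 19.6200 = 31.0437.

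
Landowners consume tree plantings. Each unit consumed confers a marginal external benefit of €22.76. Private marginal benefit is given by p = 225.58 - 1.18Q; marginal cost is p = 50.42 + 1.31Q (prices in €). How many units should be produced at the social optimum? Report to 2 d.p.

Social marginal benefit = demand + MEB = 248.34 - 1.18Q.
Set SMB = MC: 248.34 - 1.18Q = 50.42 + 1.31Q → Q* = 79.4859.

Q* = 79.49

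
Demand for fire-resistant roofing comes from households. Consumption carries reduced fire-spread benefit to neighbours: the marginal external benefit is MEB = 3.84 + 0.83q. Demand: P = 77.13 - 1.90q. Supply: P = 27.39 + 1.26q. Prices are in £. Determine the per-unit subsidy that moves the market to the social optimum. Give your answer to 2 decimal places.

Social marginal benefit = demand + MEB = 80.97 - 1.07q.
Set SMB = MC: 80.97 - 1.07q = 27.39 + 1.26q → q* = 22.9957.
The Pigouvian subsidy equals MEB at q*: 3.84 + 0.83×22.9957 = 22.9264.

subsidy = £22.93 per unit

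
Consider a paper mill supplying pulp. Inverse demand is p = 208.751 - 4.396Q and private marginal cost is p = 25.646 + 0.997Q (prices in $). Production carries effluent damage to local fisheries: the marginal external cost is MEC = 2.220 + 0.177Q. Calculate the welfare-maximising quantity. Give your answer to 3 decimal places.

Social marginal cost = private MC + MEC = 27.866 + 1.174Q.
Set SMC = demand: 27.866 + 1.174Q = 208.751 - 4.396Q → Q* = 32.4749.

Q* = 32.475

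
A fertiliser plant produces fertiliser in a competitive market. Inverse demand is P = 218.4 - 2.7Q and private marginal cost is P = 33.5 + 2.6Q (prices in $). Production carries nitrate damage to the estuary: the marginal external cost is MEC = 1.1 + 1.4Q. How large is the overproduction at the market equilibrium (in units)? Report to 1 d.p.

7.5 units

Market equilibrium (private): 33.5 + 2.6Q = 218.4 - 2.7Q → Q_m = 34.8868.
Social marginal cost = private MC + MEC = 34.6 + 4.0Q.
Set SMC = demand: 34.6 + 4.0Q = 218.4 - 2.7Q → Q* = 27.4328.
Gap = |34.8868 − 27.4328| = 7.4540.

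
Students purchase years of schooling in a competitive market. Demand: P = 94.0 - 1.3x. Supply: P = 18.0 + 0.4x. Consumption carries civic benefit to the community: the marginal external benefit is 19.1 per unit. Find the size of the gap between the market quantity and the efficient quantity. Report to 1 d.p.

11.2 units

Market equilibrium (private): 18.0 + 0.4x = 94.0 - 1.3x → x_m = 44.7059.
Social marginal benefit = demand + MEB = 113.1 - 1.3x.
Set SMB = MC: 113.1 - 1.3x = 18.0 + 0.4x → x* = 55.9412.
Gap = |44.7059 − 55.9412| = 11.2353.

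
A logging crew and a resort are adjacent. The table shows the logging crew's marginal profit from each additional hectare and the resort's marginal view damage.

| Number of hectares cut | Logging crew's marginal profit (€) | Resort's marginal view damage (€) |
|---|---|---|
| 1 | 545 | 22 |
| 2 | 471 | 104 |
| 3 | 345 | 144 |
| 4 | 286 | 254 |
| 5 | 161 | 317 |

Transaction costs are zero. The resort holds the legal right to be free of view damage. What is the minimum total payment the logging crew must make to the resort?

Efficient level: marginal profit ≥ marginal view damage through level 4, so k* = 4.
With the resort holding the right, the logging crew must at least compensate total damage at k*: 22 + 104 + 144 + 254 = 524.

€524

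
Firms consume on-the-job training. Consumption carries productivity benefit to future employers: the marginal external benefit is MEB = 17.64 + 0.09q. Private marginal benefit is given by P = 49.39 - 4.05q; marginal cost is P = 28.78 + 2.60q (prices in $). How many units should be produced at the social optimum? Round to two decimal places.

Social marginal benefit = demand + MEB = 67.03 - 3.96q.
Set SMB = MC: 67.03 - 3.96q = 28.78 + 2.60q → q* = 5.8308.

q* = 5.83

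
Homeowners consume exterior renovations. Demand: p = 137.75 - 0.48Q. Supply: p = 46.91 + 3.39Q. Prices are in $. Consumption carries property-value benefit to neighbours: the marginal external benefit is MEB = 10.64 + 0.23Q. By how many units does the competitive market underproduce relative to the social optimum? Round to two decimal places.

4.41 units

Market equilibrium (private): 46.91 + 3.39Q = 137.75 - 0.48Q → Q_m = 23.4729.
Social marginal benefit = demand + MEB = 148.39 - 0.25Q.
Set SMB = MC: 148.39 - 0.25Q = 46.91 + 3.39Q → Q* = 27.8791.
Gap = |23.4729 − 27.8791| = 4.4062.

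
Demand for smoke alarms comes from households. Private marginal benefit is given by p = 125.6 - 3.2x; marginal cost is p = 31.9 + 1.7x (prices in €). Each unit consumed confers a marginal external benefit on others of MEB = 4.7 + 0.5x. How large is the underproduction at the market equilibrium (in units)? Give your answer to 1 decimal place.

Market equilibrium (private): 31.9 + 1.7x = 125.6 - 3.2x → x_m = 19.1224.
Social marginal benefit = demand + MEB = 130.3 - 2.7x.
Set SMB = MC: 130.3 - 2.7x = 31.9 + 1.7x → x* = 22.3636.
Gap = |19.1224 − 22.3636| = 3.2412.

3.2 units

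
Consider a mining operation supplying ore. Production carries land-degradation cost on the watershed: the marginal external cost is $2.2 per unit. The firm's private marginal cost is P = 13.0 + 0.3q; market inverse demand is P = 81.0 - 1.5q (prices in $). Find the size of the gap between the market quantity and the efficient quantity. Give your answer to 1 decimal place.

Market equilibrium (private): 13.0 + 0.3q = 81.0 - 1.5q → q_m = 37.7778.
Social marginal cost = private MC + MEC = 15.2 + 0.3q.
Set SMC = demand: 15.2 + 0.3q = 81.0 - 1.5q → q* = 36.5556.
Gap = |37.7778 − 36.5556| = 1.2222.

1.2 units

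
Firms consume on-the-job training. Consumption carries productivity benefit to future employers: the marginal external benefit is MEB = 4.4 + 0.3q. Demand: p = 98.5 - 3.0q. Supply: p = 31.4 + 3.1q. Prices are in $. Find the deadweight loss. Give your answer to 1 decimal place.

Market equilibrium (private): 31.4 + 3.1q = 98.5 - 3.0q → q_m = 11.0000.
Social marginal benefit = demand + MEB = 102.9 - 2.7q.
Set SMB = MC: 102.9 - 2.7q = 31.4 + 3.1q → q* = 12.3276.
Height of the DWL triangle at q_m is SMB(q_m) − MC(q_m) = MEB(q_m) = 7.7000.
DWL = ½ × 1.3276 × 7.7000 = 5.1113.

DWL = $5.1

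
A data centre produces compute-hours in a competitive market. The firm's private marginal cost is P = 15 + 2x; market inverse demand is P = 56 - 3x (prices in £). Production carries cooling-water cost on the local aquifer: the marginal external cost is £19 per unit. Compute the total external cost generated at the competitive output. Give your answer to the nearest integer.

£156

Market equilibrium (private): 15 + 2x = 56 - 3x → x_m = 8.2000.
Total external cost = MEC × x_m = 19 × 8.2000 = 155.8000.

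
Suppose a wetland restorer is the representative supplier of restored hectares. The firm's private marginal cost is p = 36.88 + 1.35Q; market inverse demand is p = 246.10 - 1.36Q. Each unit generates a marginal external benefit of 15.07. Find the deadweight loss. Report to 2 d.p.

Market equilibrium (private): 36.88 + 1.35Q = 246.10 - 1.36Q → Q_m = 77.2030.
Social marginal cost = private MC − MEB = 21.81 + 1.35Q.
Set SMC = demand: 21.81 + 1.35Q = 246.10 - 1.36Q → Q* = 82.7638.
Height of the DWL triangle at Q_m is demand(Q_m) − SMC(Q_m) = MEB(Q_m) = 15.0700.
DWL = ½ × 5.5608 × 15.0700 = 41.9006.

DWL = 41.90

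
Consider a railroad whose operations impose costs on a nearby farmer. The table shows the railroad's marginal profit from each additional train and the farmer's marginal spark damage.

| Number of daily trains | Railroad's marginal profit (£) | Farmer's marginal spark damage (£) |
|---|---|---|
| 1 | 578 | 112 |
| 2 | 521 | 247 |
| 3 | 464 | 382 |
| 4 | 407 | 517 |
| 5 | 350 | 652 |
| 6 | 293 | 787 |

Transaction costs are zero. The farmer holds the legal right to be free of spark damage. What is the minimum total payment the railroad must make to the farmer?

Efficient level: marginal profit ≥ marginal spark damage through level 3, so k* = 3.
With the farmer holding the right, the railroad must at least compensate total damage at k*: 112 + 247 + 382 = 741.

£741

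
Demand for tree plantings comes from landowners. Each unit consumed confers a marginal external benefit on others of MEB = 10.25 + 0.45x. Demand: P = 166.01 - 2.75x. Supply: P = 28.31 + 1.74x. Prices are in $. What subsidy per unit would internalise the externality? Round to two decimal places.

subsidy = $26.73 per unit

Social marginal benefit = demand + MEB = 176.26 - 2.30x.
Set SMB = MC: 176.26 - 2.30x = 28.31 + 1.74x → x* = 36.6213.
The Pigouvian subsidy equals MEB at x*: 10.25 + 0.45×36.6213 = 26.7296.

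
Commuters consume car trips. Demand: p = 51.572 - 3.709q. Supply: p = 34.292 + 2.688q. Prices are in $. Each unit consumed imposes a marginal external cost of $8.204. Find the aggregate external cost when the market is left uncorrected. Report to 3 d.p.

Market equilibrium (private): 34.292 + 2.688q = 51.572 - 3.709q → q_m = 2.7013.
Total external cost = MEC × q_m = 8.204 × 2.7013 = 22.1615.

$22.161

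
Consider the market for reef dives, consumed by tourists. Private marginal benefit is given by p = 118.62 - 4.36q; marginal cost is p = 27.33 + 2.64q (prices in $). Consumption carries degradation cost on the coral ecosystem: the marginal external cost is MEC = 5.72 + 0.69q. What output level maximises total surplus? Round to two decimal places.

q* = 11.13

Social marginal benefit = demand − MEC = 112.90 - 5.05q.
Set SMB = MC: 112.90 - 5.05q = 27.33 + 2.64q → q* = 11.1274.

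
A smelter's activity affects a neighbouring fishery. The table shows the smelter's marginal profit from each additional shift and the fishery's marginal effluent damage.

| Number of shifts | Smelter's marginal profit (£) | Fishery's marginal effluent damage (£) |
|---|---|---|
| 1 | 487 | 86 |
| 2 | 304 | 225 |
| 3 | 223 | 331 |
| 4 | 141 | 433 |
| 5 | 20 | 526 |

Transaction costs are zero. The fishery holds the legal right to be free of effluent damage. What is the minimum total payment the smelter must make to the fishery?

£311

Efficient level: marginal profit ≥ marginal effluent damage through level 2, so k* = 2.
With the fishery holding the right, the smelter must at least compensate total damage at k*: 86 + 225 = 311.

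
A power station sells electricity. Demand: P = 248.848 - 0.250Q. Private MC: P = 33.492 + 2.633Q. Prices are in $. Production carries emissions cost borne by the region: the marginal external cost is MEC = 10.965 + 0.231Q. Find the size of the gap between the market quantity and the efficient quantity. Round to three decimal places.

Market equilibrium (private): 33.492 + 2.633Q = 248.848 - 0.250Q → Q_m = 74.6986.
Social marginal cost = private MC + MEC = 44.457 + 2.864Q.
Set SMC = demand: 44.457 + 2.864Q = 248.848 - 0.250Q → Q* = 65.6362.
Gap = |74.6986 − 65.6362| = 9.0624.

9.062 units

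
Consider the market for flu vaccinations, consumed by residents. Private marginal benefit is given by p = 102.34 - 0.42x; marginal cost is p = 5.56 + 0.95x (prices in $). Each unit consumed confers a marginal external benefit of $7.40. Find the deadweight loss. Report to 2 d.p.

Market equilibrium (private): 5.56 + 0.95x = 102.34 - 0.42x → x_m = 70.6423.
Social marginal benefit = demand + MEB = 109.74 - 0.42x.
Set SMB = MC: 109.74 - 0.42x = 5.56 + 0.95x → x* = 76.0438.
The welfare-loss triangle has base |x_m − x*| and height MEB(x_m) (the vertical gap between SMB and MC is zero at x* and MEB at x_m).
DWL = ½ × 5.4015 × 7.4000 = 19.9856.

DWL = $19.99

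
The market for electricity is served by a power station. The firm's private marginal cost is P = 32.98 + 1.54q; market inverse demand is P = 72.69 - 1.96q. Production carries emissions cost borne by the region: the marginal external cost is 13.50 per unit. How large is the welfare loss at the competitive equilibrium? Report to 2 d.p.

DWL = 26.04

Market equilibrium (private): 32.98 + 1.54q = 72.69 - 1.96q → q_m = 11.3457.
Social marginal cost = private MC + MEC = 46.48 + 1.54q.
Set SMC = demand: 46.48 + 1.54q = 72.69 - 1.96q → q* = 7.4886.
The loss is the area between SMC and demand from q* to q_m; with linear curves that's a triangle of height MEC(q_m).
DWL = ½ × 3.8571 × 13.5000 = 26.0354.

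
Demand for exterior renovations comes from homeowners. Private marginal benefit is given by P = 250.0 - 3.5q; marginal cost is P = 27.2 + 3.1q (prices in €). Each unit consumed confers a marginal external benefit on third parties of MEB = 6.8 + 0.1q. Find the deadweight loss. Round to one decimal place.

DWL = €8.0

Market equilibrium (private): 27.2 + 3.1q = 250.0 - 3.5q → q_m = 33.7576.
Social marginal benefit = demand + MEB = 256.8 - 3.4q.
Set SMB = MC: 256.8 - 3.4q = 27.2 + 3.1q → q* = 35.3231.
The loss is the area between SMB and MC from q* to q_m; with linear curves that's a triangle of height MEB(q_m).
DWL = ½ × 1.5655 × 10.1758 = 7.9651.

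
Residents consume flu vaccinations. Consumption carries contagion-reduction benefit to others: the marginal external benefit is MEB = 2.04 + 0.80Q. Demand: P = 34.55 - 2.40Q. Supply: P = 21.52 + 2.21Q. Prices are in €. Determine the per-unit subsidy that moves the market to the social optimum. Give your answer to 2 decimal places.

Social marginal benefit = demand + MEB = 36.59 - 1.60Q.
Set SMB = MC: 36.59 - 1.60Q = 21.52 + 2.21Q → Q* = 3.9554.
The Pigouvian subsidy equals MEB at Q*: 2.04 + 0.80×3.9554 = 5.2043.

subsidy = €5.20 per unit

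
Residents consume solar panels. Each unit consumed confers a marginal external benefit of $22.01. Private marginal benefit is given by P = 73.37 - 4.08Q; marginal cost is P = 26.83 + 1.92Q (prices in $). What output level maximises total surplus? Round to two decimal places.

Social marginal benefit = demand + MEB = 95.38 - 4.08Q.
Set SMB = MC: 95.38 - 4.08Q = 26.83 + 1.92Q → Q* = 11.4250.

Q* = 11.43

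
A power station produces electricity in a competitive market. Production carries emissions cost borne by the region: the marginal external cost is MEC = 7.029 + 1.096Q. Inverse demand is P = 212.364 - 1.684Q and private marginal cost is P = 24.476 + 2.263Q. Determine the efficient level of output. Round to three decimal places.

Social marginal cost = private MC + MEC = 31.505 + 3.359Q.
Set SMC = demand: 31.505 + 3.359Q = 212.364 - 1.684Q → Q* = 35.8634.

Q* = 35.863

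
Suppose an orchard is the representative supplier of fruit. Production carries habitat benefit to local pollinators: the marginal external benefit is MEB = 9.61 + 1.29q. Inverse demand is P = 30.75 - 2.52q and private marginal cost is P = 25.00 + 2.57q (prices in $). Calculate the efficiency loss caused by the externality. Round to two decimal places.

Market equilibrium (private): 25.00 + 2.57q = 30.75 - 2.52q → q_m = 1.1297.
Social marginal cost = private MC − MEB = 15.39 + 1.28q.
Set SMC = demand: 15.39 + 1.28q = 30.75 - 2.52q → q* = 4.0421.
The welfare-loss triangle has base |q_m − q*| and height MEB(q_m) (the vertical gap between SMC and demand is zero at q* and MEB at q_m).
DWL = ½ × 2.9124 × 11.0673 = 16.1162.

DWL = $16.12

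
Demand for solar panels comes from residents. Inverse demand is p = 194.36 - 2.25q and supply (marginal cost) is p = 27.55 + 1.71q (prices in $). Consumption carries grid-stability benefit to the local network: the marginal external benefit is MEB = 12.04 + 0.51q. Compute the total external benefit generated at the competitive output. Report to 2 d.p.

$959.64

Market equilibrium (private): 27.55 + 1.71q = 194.36 - 2.25q → q_m = 42.1237.
Total external benefit = ∫₀^{q_m} (12.04 + 0.51q) dq = 12.04×42.1237 + ½×0.51×42.1237² = 959.6429.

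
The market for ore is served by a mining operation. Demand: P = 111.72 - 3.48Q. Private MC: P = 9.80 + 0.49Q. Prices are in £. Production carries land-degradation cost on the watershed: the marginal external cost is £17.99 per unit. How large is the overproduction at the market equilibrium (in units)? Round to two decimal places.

Market equilibrium (private): 9.80 + 0.49Q = 111.72 - 3.48Q → Q_m = 25.6725.
Social marginal cost = private MC + MEC = 27.79 + 0.49Q.
Set SMC = demand: 27.79 + 0.49Q = 111.72 - 3.48Q → Q* = 21.1411.
Gap = |25.6725 − 21.1411| = 4.5314.

4.53 units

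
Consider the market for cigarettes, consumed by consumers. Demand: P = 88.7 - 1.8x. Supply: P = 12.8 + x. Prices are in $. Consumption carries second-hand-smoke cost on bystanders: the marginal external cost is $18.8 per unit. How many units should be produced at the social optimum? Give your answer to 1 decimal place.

x* = 20.4

Social marginal benefit = demand − MEC = 69.9 - 1.8x.
Set SMB = MC: 69.9 - 1.8x = 12.8 + x → x* = 20.3929.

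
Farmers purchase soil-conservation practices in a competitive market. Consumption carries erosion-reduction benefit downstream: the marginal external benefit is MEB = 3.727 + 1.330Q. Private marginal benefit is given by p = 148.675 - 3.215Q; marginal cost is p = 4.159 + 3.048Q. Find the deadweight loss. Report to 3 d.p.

Market equilibrium (private): 4.159 + 3.048Q = 148.675 - 3.215Q → Q_m = 23.0746.
Social marginal benefit = demand + MEB = 152.402 - 1.885Q.
Set SMB = MC: 152.402 - 1.885Q = 4.159 + 3.048Q → Q* = 30.0513.
Height of the DWL triangle at Q_m is SMB(Q_m) − MC(Q_m) = MEB(Q_m) = 34.4162.
DWL = ½ × 6.9767 × 34.4162 = 120.0558.

DWL = 120.056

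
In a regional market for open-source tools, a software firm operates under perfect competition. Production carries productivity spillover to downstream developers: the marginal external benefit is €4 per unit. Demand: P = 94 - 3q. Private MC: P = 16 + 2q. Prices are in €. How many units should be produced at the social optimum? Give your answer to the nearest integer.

Social marginal cost = private MC − MEB = 12 + 2q.
Set SMC = demand: 12 + 2q = 94 - 3q → q* = 16.4000.

q* = 16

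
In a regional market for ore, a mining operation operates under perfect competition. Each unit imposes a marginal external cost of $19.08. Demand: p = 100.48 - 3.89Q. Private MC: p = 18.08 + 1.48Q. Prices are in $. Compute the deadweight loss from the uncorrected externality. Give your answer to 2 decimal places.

Market equilibrium (private): 18.08 + 1.48Q = 100.48 - 3.89Q → Q_m = 15.3445.
Social marginal cost = private MC + MEC = 37.16 + 1.48Q.
Set SMC = demand: 37.16 + 1.48Q = 100.48 - 3.89Q → Q* = 11.7914.
The welfare-loss triangle has base |Q_m − Q*| and height MEC(Q_m) (the vertical gap between SMC and demand is zero at Q* and MEC at Q_m).
DWL = ½ × 3.5531 × 19.0800 = 33.8966.

DWL = $33.90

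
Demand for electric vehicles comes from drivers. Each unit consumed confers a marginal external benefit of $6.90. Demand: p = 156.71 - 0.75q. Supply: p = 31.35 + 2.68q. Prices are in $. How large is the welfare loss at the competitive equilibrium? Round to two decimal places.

Market equilibrium (private): 31.35 + 2.68q = 156.71 - 0.75q → q_m = 36.5481.
Social marginal benefit = demand + MEB = 163.61 - 0.75q.
Set SMB = MC: 163.61 - 0.75q = 31.35 + 2.68q → q* = 38.5598.
Between q* and q_m the wedge SMB − MC runs linearly from 0 to MEB(q_m), so the loss is a triangle.
DWL = ½ × 2.0117 × 6.9000 = 6.9404.

DWL = $6.94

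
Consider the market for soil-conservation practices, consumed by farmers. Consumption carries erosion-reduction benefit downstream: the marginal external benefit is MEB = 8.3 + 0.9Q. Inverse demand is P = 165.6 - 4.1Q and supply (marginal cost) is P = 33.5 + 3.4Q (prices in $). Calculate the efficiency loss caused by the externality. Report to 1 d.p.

Market equilibrium (private): 33.5 + 3.4Q = 165.6 - 4.1Q → Q_m = 17.6133.
Social marginal benefit = demand + MEB = 173.9 - 3.2Q.
Set SMB = MC: 173.9 - 3.2Q = 33.5 + 3.4Q → Q* = 21.2727.
The welfare-loss triangle has base |Q_m − Q*| and height MEB(Q_m) (the vertical gap between SMB and MC is zero at Q* and MEB at Q_m).
DWL = ½ × 3.6594 × 24.1520 = 44.1909.

DWL = $44.2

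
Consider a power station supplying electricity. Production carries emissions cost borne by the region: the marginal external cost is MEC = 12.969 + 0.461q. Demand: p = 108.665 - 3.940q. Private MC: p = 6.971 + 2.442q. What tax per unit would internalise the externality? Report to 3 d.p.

Social marginal cost = private MC + MEC = 19.940 + 2.903q.
Set SMC = demand: 19.940 + 2.903q = 108.665 - 3.940q → q* = 12.9658.
The Pigouvian tax equals MEC at q*: 12.969 + 0.461×12.9658 = 18.9462.

tax = 18.946 per unit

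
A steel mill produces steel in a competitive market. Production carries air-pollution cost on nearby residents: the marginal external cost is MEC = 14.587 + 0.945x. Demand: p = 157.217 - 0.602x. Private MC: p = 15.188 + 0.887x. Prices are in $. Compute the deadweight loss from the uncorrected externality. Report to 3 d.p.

DWL = $2252.998

Market equilibrium (private): 15.188 + 0.887x = 157.217 - 0.602x → x_m = 95.3855.
Social marginal cost = private MC + MEC = 29.775 + 1.832x.
Set SMC = demand: 29.775 + 1.832x = 157.217 - 0.602x → x* = 52.3591.
The loss is the area between SMC and demand from x* to x_m; with linear curves that's a triangle of height MEC(x_m).
DWL = ½ × 43.0264 × 104.7263 = 2252.9978.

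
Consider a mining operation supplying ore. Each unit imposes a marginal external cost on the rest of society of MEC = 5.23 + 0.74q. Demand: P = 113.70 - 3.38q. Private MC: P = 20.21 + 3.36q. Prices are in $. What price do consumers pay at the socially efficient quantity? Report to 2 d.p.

P = $73.82

Social marginal cost = private MC + MEC = 25.44 + 4.10q.
Set SMC = demand: 25.44 + 4.10q = 113.70 - 3.38q → q* = 11.7995.
Consumer price on the demand curve at q*: 113.70 − 3.38×11.7995 = 73.8177.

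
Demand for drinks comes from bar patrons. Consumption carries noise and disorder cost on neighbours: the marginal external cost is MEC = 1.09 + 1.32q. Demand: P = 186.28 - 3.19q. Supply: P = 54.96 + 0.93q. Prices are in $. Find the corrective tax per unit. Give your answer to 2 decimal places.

Social marginal benefit = demand − MEC = 185.19 - 4.51q.
Set SMB = MC: 185.19 - 4.51q = 54.96 + 0.93q → q* = 23.9393.
The Pigouvian tax equals MEC at q*: 1.09 + 1.32×23.9393 = 32.6899.

tax = $32.69 per unit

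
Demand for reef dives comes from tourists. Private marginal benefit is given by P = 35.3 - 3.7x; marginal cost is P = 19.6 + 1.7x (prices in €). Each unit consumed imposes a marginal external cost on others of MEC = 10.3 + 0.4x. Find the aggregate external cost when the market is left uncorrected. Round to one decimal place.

Market equilibrium (private): 19.6 + 1.7x = 35.3 - 3.7x → x_m = 2.9074.
Total external cost = ∫₀^{x_m} (10.3 + 0.4x) dx = 10.3×2.9074 + ½×0.4×2.9074² = 31.6368.

€31.6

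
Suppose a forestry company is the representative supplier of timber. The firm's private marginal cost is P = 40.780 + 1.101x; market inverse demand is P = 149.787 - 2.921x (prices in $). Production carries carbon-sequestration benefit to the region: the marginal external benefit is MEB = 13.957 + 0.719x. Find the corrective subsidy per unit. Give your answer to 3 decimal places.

Social marginal cost = private MC − MEB = 26.823 + 0.382x.
Set SMC = demand: 26.823 + 0.382x = 149.787 - 2.921x → x* = 37.2280.
The Pigouvian subsidy equals MEB at x*: 13.957 + 0.719×37.2280 = 40.7239.

subsidy = $40.724 per unit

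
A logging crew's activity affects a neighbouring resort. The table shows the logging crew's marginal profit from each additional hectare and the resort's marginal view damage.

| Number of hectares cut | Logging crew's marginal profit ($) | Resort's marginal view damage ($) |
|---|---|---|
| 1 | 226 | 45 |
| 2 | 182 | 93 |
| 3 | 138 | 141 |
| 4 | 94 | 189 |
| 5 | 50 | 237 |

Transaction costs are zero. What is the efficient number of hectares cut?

Bargaining reaches the level where marginal profit last exceeds marginal view damage.
That holds through level 2 (182 ≥ 93) but not at 3 (138 < 141).

2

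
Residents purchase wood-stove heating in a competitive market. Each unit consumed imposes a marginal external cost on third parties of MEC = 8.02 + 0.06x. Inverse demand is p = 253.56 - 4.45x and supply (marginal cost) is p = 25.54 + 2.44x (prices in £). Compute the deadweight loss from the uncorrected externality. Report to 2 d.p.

Market equilibrium (private): 25.54 + 2.44x = 253.56 - 4.45x → x_m = 33.0943.
Social marginal benefit = demand − MEC = 245.54 - 4.51x.
Set SMB = MC: 245.54 - 4.51x = 25.54 + 2.44x → x* = 31.6547.
Height of the DWL triangle at x_m is MC(x_m) − SMB(x_m) = MEC(x_m) = 10.0057.
DWL = ½ × 1.4396 × 10.0057 = 7.2021.

DWL = £7.20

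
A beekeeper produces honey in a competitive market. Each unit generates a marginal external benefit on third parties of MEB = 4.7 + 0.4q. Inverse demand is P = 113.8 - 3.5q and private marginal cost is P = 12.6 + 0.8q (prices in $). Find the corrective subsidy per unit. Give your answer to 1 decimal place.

subsidy = $15.6 per unit

Social marginal cost = private MC − MEB = 7.9 + 0.4q.
Set SMC = demand: 7.9 + 0.4q = 113.8 - 3.5q → q* = 27.1538.
The Pigouvian subsidy equals MEB at q*: 4.7 + 0.4×27.1538 = 15.5615.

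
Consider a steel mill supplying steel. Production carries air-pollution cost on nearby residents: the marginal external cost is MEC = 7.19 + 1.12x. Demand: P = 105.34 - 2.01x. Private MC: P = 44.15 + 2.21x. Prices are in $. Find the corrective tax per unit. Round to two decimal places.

tax = $18.52 per unit

Social marginal cost = private MC + MEC = 51.34 + 3.33x.
Set SMC = demand: 51.34 + 3.33x = 105.34 - 2.01x → x* = 10.1124.
The Pigouvian tax equals MEC at x*: 7.19 + 1.12×10.1124 = 18.5159.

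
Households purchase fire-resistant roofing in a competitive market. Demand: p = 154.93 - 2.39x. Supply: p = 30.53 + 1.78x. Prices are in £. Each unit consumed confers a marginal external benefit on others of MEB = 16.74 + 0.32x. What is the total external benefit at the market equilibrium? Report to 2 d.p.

£641.78

Market equilibrium (private): 30.53 + 1.78x = 154.93 - 2.39x → x_m = 29.8321.
Total external benefit = ∫₀^{x_m} (16.74 + 0.32x) dx = 16.74×29.8321 + ½×0.32×29.8321² = 641.7820.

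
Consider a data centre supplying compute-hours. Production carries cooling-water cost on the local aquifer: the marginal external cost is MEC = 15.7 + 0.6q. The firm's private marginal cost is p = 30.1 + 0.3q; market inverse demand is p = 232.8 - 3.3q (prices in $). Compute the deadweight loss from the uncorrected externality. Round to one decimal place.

DWL = $291.5

Market equilibrium (private): 30.1 + 0.3q = 232.8 - 3.3q → q_m = 56.3056.
Social marginal cost = private MC + MEC = 45.8 + 0.9q.
Set SMC = demand: 45.8 + 0.9q = 232.8 - 3.3q → q* = 44.5238.
The loss is the area between SMC and demand from q* to q_m; with linear curves that's a triangle of height MEC(q_m).
DWL = ½ × 11.7818 × 49.4833 = 291.5012.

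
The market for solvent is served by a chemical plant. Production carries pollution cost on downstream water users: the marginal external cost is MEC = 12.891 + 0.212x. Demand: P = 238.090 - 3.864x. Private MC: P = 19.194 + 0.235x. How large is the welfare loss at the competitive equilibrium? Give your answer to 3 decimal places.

DWL = 67.993

Market equilibrium (private): 19.194 + 0.235x = 238.090 - 3.864x → x_m = 53.4023.
Social marginal cost = private MC + MEC = 32.085 + 0.447x.
Set SMC = demand: 32.085 + 0.447x = 238.090 - 3.864x → x* = 47.7859.
Height of the DWL triangle at x_m is SMC(x_m) − demand(x_m) = MEC(x_m) = 24.2123.
DWL = ½ × 5.6164 × 24.2123 = 67.9930.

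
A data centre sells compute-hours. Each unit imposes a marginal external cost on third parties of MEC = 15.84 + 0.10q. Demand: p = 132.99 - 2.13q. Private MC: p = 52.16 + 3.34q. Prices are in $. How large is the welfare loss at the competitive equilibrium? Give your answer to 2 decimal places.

DWL = $26.92

Market equilibrium (private): 52.16 + 3.34q = 132.99 - 2.13q → q_m = 14.7770.
Social marginal cost = private MC + MEC = 68.00 + 3.44q.
Set SMC = demand: 68.00 + 3.44q = 132.99 - 2.13q → q* = 11.6679.
The loss is the area between SMC and demand from q* to q_m; with linear curves that's a triangle of height MEC(q_m).
DWL = ½ × 3.1091 × 17.3177 = 26.9212.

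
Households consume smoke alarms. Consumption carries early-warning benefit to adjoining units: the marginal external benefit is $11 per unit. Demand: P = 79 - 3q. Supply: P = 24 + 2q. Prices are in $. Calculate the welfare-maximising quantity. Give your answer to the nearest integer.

Social marginal benefit = demand + MEB = 90 - 3q.
Set SMB = MC: 90 - 3q = 24 + 2q → q* = 13.2000.

q* = 13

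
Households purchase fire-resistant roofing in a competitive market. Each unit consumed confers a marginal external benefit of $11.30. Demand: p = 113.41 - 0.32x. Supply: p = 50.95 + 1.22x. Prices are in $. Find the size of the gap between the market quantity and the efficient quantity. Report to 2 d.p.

Market equilibrium (private): 50.95 + 1.22x = 113.41 - 0.32x → x_m = 40.5584.
Social marginal benefit = demand + MEB = 124.71 - 0.32x.
Set SMB = MC: 124.71 - 0.32x = 50.95 + 1.22x → x* = 47.8961.
Gap = |40.5584 − 47.8961| = 7.3377.

7.34 units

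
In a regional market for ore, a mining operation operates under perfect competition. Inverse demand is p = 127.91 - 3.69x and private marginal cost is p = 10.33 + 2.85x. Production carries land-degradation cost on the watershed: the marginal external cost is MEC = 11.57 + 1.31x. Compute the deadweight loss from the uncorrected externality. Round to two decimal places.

Market equilibrium (private): 10.33 + 2.85x = 127.91 - 3.69x → x_m = 17.9786.
Social marginal cost = private MC + MEC = 21.90 + 4.16x.
Set SMC = demand: 21.90 + 4.16x = 127.91 - 3.69x → x* = 13.5045.
The welfare-loss triangle has base |x_m − x*| and height MEC(x_m) (the vertical gap between SMC and demand is zero at x* and MEC at x_m).
DWL = ½ × 4.4741 × 35.1220 = 78.5697.

DWL = 78.57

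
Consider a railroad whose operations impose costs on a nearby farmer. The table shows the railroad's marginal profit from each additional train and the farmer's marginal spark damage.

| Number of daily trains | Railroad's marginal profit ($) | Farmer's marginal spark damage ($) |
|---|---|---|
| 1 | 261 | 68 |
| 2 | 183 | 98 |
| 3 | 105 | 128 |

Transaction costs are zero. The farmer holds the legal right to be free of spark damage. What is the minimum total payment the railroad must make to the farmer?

Efficient level: marginal profit ≥ marginal spark damage through level 2, so k* = 2.
With the farmer holding the right, the railroad must at least compensate total damage at k*: 68 + 98 = 166.

$166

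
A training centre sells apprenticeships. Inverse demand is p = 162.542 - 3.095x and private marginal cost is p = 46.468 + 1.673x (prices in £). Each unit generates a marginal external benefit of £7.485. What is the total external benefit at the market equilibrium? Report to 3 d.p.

£182.218

Market equilibrium (private): 46.468 + 1.673x = 162.542 - 3.095x → x_m = 24.3444.
Total external benefit = MEB × x_m = 7.485 × 24.3444 = 182.2178.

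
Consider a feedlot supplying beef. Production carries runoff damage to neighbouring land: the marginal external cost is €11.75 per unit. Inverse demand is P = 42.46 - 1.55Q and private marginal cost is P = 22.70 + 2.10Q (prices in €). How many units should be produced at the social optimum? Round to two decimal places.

Q* = 2.19

Social marginal cost = private MC + MEC = 34.45 + 2.10Q.
Set SMC = demand: 34.45 + 2.10Q = 42.46 - 1.55Q → Q* = 2.1945.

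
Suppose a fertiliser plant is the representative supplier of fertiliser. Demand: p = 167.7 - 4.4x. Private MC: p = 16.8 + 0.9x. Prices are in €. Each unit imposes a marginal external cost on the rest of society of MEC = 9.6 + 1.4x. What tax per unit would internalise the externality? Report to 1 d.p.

Social marginal cost = private MC + MEC = 26.4 + 2.3x.
Set SMC = demand: 26.4 + 2.3x = 167.7 - 4.4x → x* = 21.0896.
The Pigouvian tax equals MEC at x*: 9.6 + 1.4×21.0896 = 39.1254.

tax = €39.1 per unit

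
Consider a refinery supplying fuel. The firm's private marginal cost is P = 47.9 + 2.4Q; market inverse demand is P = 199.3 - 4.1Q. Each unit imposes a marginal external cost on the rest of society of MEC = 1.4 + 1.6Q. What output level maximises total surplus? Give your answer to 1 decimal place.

Social marginal cost = private MC + MEC = 49.3 + 4.0Q.
Set SMC = demand: 49.3 + 4.0Q = 199.3 - 4.1Q → Q* = 18.5185.

Q* = 18.5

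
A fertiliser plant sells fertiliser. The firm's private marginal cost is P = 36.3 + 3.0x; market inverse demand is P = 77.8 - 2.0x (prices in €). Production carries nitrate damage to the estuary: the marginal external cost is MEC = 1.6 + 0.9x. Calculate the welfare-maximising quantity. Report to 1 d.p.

x* = 6.8

Social marginal cost = private MC + MEC = 37.9 + 3.9x.
Set SMC = demand: 37.9 + 3.9x = 77.8 - 2.0x → x* = 6.7627.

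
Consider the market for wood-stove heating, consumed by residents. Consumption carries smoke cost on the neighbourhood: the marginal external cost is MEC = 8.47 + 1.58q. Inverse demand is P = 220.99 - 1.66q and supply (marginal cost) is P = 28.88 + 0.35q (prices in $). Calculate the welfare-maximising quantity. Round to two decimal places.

Social marginal benefit = demand − MEC = 212.52 - 3.24q.
Set SMB = MC: 212.52 - 3.24q = 28.88 + 0.35q → q* = 51.1532.

q* = 51.15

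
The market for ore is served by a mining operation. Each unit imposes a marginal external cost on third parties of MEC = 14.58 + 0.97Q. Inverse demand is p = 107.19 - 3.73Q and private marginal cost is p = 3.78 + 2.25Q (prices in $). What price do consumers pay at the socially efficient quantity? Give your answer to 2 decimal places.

Social marginal cost = private MC + MEC = 18.36 + 3.22Q.
Set SMC = demand: 18.36 + 3.22Q = 107.19 - 3.73Q → Q* = 12.7813.
Consumer price on the demand curve at Q*: 107.19 − 3.73×12.7813 = 59.5158.

P = $59.52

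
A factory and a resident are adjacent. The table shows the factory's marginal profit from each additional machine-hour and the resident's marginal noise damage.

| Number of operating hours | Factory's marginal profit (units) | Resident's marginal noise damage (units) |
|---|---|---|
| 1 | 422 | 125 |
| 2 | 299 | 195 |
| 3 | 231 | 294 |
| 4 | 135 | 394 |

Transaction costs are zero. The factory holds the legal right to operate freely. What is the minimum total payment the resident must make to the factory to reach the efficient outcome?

Left alone the factory would choose level 4 (marginal profit stays positive).
Efficient level: k* = 2 (marginal profit ≥ marginal noise damage through 2).
The resident must at least cover the factory's forgone profit from cutting 4→2: 231 + 135 = 366.

366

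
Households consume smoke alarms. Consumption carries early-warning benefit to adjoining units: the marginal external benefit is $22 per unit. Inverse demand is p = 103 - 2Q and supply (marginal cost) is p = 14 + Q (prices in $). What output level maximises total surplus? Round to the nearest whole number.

Social marginal benefit = demand + MEB = 125 - 2Q.
Set SMB = MC: 125 - 2Q = 14 + Q → Q* = 37.0000.

Q* = 37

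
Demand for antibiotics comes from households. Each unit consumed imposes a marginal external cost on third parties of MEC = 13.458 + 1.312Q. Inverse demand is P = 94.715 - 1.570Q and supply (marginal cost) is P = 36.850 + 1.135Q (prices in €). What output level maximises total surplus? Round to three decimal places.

Q* = 11.055

Social marginal benefit = demand − MEC = 81.257 - 2.882Q.
Set SMB = MC: 81.257 - 2.882Q = 36.850 + 1.135Q → Q* = 11.0548.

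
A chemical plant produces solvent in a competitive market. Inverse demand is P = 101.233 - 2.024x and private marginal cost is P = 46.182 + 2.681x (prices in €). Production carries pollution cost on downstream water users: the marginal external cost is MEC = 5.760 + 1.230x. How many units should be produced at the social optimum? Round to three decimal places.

x* = 8.305

Social marginal cost = private MC + MEC = 51.942 + 3.911x.
Set SMC = demand: 51.942 + 3.911x = 101.233 - 2.024x → x* = 8.3051.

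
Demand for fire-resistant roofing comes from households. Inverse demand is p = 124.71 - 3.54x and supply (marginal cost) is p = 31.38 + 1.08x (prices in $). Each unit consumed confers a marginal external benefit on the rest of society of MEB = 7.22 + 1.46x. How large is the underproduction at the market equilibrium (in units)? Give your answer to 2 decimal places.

11.62 units

Market equilibrium (private): 31.38 + 1.08x = 124.71 - 3.54x → x_m = 20.2013.
Social marginal benefit = demand + MEB = 131.93 - 2.08x.
Set SMB = MC: 131.93 - 2.08x = 31.38 + 1.08x → x* = 31.8196.
Gap = |20.2013 − 31.8196| = 11.6183.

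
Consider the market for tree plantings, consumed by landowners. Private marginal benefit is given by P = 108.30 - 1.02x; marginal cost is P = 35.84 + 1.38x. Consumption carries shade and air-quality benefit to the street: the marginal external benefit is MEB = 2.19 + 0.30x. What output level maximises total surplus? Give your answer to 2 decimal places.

Social marginal benefit = demand + MEB = 110.49 - 0.72x.
Set SMB = MC: 110.49 - 0.72x = 35.84 + 1.38x → x* = 35.5476.

x* = 35.55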